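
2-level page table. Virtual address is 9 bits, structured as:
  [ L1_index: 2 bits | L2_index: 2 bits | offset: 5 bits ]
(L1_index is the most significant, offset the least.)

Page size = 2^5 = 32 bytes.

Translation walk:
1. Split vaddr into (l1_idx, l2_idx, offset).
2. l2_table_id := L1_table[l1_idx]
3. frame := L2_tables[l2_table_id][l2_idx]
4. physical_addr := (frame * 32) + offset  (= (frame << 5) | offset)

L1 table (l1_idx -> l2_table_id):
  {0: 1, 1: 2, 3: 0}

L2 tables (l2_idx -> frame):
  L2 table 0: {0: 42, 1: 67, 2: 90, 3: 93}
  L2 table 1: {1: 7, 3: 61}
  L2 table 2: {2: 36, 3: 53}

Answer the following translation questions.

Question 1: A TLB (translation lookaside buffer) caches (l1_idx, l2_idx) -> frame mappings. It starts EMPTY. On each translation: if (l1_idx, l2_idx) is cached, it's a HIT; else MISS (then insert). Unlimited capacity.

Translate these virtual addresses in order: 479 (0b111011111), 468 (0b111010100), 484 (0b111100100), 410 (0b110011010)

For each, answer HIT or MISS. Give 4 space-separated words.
vaddr=479: (3,2) not in TLB -> MISS, insert
vaddr=468: (3,2) in TLB -> HIT
vaddr=484: (3,3) not in TLB -> MISS, insert
vaddr=410: (3,0) not in TLB -> MISS, insert

Answer: MISS HIT MISS MISS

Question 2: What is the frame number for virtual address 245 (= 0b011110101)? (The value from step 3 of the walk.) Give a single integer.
vaddr = 245: l1_idx=1, l2_idx=3
L1[1] = 2; L2[2][3] = 53

Answer: 53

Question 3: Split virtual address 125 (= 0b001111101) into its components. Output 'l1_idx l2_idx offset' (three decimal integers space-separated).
vaddr = 125 = 0b001111101
  top 2 bits -> l1_idx = 0
  next 2 bits -> l2_idx = 3
  bottom 5 bits -> offset = 29

Answer: 0 3 29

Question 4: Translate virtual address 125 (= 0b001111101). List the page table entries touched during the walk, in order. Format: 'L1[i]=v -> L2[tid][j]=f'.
vaddr = 125 = 0b001111101
Split: l1_idx=0, l2_idx=3, offset=29

Answer: L1[0]=1 -> L2[1][3]=61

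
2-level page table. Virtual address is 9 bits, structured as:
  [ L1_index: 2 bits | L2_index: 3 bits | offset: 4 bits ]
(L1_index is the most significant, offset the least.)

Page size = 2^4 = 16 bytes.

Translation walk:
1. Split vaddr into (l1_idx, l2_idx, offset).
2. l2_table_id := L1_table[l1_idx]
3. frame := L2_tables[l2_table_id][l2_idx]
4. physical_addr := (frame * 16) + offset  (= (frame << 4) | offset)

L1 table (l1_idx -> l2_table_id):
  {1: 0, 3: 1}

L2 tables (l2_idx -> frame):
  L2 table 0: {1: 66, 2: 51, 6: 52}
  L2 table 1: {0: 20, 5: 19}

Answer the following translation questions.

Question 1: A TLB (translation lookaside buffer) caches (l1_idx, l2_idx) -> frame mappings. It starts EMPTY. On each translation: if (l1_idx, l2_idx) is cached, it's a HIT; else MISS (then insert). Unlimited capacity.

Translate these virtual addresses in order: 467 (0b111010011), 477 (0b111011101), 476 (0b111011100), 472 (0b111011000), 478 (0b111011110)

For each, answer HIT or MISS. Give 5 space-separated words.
Answer: MISS HIT HIT HIT HIT

Derivation:
vaddr=467: (3,5) not in TLB -> MISS, insert
vaddr=477: (3,5) in TLB -> HIT
vaddr=476: (3,5) in TLB -> HIT
vaddr=472: (3,5) in TLB -> HIT
vaddr=478: (3,5) in TLB -> HIT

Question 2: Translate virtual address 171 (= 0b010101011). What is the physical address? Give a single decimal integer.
vaddr = 171 = 0b010101011
Split: l1_idx=1, l2_idx=2, offset=11
L1[1] = 0
L2[0][2] = 51
paddr = 51 * 16 + 11 = 827

Answer: 827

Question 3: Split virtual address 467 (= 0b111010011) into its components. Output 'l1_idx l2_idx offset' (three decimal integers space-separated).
vaddr = 467 = 0b111010011
  top 2 bits -> l1_idx = 3
  next 3 bits -> l2_idx = 5
  bottom 4 bits -> offset = 3

Answer: 3 5 3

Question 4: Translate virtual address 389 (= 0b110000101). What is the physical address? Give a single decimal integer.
vaddr = 389 = 0b110000101
Split: l1_idx=3, l2_idx=0, offset=5
L1[3] = 1
L2[1][0] = 20
paddr = 20 * 16 + 5 = 325

Answer: 325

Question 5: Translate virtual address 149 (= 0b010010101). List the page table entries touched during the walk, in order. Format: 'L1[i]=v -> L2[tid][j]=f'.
vaddr = 149 = 0b010010101
Split: l1_idx=1, l2_idx=1, offset=5

Answer: L1[1]=0 -> L2[0][1]=66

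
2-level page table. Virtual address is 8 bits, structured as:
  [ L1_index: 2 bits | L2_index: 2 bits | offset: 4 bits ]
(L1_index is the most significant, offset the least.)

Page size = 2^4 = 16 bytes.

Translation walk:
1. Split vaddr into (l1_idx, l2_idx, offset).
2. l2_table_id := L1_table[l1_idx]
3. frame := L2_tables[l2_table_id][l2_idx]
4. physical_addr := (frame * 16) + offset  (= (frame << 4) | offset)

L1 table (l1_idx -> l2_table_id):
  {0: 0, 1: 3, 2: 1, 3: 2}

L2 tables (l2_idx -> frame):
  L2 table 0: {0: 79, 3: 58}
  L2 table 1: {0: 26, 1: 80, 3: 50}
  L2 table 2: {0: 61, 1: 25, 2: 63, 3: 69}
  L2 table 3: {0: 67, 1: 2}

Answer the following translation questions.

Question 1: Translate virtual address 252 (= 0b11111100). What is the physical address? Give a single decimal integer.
Answer: 1116

Derivation:
vaddr = 252 = 0b11111100
Split: l1_idx=3, l2_idx=3, offset=12
L1[3] = 2
L2[2][3] = 69
paddr = 69 * 16 + 12 = 1116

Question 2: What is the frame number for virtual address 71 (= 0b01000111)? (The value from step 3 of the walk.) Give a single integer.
Answer: 67

Derivation:
vaddr = 71: l1_idx=1, l2_idx=0
L1[1] = 3; L2[3][0] = 67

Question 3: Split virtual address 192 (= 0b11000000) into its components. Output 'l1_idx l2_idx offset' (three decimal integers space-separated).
Answer: 3 0 0

Derivation:
vaddr = 192 = 0b11000000
  top 2 bits -> l1_idx = 3
  next 2 bits -> l2_idx = 0
  bottom 4 bits -> offset = 0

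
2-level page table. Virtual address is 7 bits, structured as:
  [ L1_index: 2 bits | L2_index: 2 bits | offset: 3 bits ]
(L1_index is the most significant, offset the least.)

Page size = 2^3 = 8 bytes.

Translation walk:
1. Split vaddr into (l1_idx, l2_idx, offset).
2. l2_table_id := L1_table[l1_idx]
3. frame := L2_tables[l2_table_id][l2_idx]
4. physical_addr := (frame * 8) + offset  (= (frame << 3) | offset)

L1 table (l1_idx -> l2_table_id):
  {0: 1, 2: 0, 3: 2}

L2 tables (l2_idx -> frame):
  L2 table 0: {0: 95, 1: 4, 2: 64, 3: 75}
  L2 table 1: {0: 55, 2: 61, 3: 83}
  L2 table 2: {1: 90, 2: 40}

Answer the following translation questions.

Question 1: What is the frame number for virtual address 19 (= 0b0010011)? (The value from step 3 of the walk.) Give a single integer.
Answer: 61

Derivation:
vaddr = 19: l1_idx=0, l2_idx=2
L1[0] = 1; L2[1][2] = 61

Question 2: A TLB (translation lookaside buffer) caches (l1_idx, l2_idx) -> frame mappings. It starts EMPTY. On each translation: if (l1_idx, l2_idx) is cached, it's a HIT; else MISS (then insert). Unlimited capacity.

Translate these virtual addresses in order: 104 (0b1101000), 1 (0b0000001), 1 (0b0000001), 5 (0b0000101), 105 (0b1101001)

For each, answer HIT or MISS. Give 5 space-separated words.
Answer: MISS MISS HIT HIT HIT

Derivation:
vaddr=104: (3,1) not in TLB -> MISS, insert
vaddr=1: (0,0) not in TLB -> MISS, insert
vaddr=1: (0,0) in TLB -> HIT
vaddr=5: (0,0) in TLB -> HIT
vaddr=105: (3,1) in TLB -> HIT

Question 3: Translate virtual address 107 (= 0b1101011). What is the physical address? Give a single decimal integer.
vaddr = 107 = 0b1101011
Split: l1_idx=3, l2_idx=1, offset=3
L1[3] = 2
L2[2][1] = 90
paddr = 90 * 8 + 3 = 723

Answer: 723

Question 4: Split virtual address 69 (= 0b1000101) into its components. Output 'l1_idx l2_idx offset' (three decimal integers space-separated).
Answer: 2 0 5

Derivation:
vaddr = 69 = 0b1000101
  top 2 bits -> l1_idx = 2
  next 2 bits -> l2_idx = 0
  bottom 3 bits -> offset = 5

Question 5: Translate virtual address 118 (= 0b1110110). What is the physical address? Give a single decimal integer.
vaddr = 118 = 0b1110110
Split: l1_idx=3, l2_idx=2, offset=6
L1[3] = 2
L2[2][2] = 40
paddr = 40 * 8 + 6 = 326

Answer: 326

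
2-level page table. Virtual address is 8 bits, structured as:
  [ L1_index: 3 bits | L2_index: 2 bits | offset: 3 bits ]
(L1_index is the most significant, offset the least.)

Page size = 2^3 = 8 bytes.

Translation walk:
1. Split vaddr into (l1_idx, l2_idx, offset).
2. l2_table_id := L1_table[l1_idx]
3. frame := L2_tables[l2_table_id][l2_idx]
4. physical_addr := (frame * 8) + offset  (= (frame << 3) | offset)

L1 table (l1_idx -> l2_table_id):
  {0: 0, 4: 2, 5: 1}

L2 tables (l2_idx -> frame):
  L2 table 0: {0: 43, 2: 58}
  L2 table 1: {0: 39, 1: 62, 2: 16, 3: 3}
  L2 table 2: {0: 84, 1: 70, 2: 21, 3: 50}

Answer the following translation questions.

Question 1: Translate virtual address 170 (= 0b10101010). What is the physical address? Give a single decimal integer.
vaddr = 170 = 0b10101010
Split: l1_idx=5, l2_idx=1, offset=2
L1[5] = 1
L2[1][1] = 62
paddr = 62 * 8 + 2 = 498

Answer: 498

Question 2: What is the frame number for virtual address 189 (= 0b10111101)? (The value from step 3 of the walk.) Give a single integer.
Answer: 3

Derivation:
vaddr = 189: l1_idx=5, l2_idx=3
L1[5] = 1; L2[1][3] = 3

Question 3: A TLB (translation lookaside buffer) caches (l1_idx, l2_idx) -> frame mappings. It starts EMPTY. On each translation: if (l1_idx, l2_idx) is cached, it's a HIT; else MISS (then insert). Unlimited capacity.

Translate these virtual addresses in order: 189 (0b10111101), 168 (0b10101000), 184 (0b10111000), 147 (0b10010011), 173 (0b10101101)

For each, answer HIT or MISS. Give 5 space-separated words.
vaddr=189: (5,3) not in TLB -> MISS, insert
vaddr=168: (5,1) not in TLB -> MISS, insert
vaddr=184: (5,3) in TLB -> HIT
vaddr=147: (4,2) not in TLB -> MISS, insert
vaddr=173: (5,1) in TLB -> HIT

Answer: MISS MISS HIT MISS HIT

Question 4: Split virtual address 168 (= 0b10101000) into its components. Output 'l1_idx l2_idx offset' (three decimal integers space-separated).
vaddr = 168 = 0b10101000
  top 3 bits -> l1_idx = 5
  next 2 bits -> l2_idx = 1
  bottom 3 bits -> offset = 0

Answer: 5 1 0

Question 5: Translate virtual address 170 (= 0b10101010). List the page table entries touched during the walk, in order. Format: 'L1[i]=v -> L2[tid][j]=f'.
Answer: L1[5]=1 -> L2[1][1]=62

Derivation:
vaddr = 170 = 0b10101010
Split: l1_idx=5, l2_idx=1, offset=2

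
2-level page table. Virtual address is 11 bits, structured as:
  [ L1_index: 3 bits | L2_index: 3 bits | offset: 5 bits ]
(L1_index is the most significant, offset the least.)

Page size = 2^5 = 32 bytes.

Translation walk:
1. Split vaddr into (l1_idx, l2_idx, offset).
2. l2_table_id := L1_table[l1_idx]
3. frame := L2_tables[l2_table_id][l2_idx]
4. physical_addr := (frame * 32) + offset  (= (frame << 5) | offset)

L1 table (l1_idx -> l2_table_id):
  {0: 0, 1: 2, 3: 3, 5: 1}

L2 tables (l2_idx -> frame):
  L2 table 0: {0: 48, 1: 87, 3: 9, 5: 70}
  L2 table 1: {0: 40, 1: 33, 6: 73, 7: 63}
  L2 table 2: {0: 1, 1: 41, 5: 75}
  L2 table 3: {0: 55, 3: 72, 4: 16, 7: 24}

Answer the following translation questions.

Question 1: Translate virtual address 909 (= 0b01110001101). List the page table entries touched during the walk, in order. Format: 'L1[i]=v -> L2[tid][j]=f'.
Answer: L1[3]=3 -> L2[3][4]=16

Derivation:
vaddr = 909 = 0b01110001101
Split: l1_idx=3, l2_idx=4, offset=13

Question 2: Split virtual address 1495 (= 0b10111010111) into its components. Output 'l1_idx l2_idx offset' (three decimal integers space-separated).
vaddr = 1495 = 0b10111010111
  top 3 bits -> l1_idx = 5
  next 3 bits -> l2_idx = 6
  bottom 5 bits -> offset = 23

Answer: 5 6 23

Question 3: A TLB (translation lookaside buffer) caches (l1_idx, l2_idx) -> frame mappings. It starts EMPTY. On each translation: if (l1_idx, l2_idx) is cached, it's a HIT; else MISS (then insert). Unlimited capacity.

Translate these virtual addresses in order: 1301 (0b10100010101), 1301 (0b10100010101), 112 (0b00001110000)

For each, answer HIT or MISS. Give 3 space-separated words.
vaddr=1301: (5,0) not in TLB -> MISS, insert
vaddr=1301: (5,0) in TLB -> HIT
vaddr=112: (0,3) not in TLB -> MISS, insert

Answer: MISS HIT MISS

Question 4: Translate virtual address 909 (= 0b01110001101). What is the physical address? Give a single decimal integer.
Answer: 525

Derivation:
vaddr = 909 = 0b01110001101
Split: l1_idx=3, l2_idx=4, offset=13
L1[3] = 3
L2[3][4] = 16
paddr = 16 * 32 + 13 = 525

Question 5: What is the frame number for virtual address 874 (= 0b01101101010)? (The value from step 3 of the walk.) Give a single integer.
Answer: 72

Derivation:
vaddr = 874: l1_idx=3, l2_idx=3
L1[3] = 3; L2[3][3] = 72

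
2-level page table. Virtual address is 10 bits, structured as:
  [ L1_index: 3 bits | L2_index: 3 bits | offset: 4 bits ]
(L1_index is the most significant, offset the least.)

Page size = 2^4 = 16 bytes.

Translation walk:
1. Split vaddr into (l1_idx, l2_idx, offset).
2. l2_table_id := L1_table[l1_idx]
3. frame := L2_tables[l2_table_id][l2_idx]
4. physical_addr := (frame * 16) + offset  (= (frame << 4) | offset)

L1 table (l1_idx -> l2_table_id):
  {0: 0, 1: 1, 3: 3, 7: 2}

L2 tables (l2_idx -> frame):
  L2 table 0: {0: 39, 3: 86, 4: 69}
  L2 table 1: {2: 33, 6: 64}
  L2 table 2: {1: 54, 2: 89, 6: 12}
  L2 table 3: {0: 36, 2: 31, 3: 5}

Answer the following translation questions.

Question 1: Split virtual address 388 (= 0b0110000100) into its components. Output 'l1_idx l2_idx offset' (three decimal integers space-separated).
Answer: 3 0 4

Derivation:
vaddr = 388 = 0b0110000100
  top 3 bits -> l1_idx = 3
  next 3 bits -> l2_idx = 0
  bottom 4 bits -> offset = 4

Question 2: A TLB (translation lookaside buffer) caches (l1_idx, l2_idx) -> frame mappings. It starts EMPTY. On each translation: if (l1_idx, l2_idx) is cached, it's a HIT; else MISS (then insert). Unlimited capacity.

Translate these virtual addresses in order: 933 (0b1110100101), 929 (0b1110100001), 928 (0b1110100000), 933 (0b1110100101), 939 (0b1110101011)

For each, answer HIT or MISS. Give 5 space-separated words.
vaddr=933: (7,2) not in TLB -> MISS, insert
vaddr=929: (7,2) in TLB -> HIT
vaddr=928: (7,2) in TLB -> HIT
vaddr=933: (7,2) in TLB -> HIT
vaddr=939: (7,2) in TLB -> HIT

Answer: MISS HIT HIT HIT HIT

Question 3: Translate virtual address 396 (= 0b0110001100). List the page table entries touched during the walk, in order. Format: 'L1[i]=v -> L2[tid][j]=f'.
Answer: L1[3]=3 -> L2[3][0]=36

Derivation:
vaddr = 396 = 0b0110001100
Split: l1_idx=3, l2_idx=0, offset=12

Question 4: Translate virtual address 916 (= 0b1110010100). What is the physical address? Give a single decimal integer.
Answer: 868

Derivation:
vaddr = 916 = 0b1110010100
Split: l1_idx=7, l2_idx=1, offset=4
L1[7] = 2
L2[2][1] = 54
paddr = 54 * 16 + 4 = 868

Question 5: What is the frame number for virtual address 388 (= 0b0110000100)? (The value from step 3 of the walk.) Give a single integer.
Answer: 36

Derivation:
vaddr = 388: l1_idx=3, l2_idx=0
L1[3] = 3; L2[3][0] = 36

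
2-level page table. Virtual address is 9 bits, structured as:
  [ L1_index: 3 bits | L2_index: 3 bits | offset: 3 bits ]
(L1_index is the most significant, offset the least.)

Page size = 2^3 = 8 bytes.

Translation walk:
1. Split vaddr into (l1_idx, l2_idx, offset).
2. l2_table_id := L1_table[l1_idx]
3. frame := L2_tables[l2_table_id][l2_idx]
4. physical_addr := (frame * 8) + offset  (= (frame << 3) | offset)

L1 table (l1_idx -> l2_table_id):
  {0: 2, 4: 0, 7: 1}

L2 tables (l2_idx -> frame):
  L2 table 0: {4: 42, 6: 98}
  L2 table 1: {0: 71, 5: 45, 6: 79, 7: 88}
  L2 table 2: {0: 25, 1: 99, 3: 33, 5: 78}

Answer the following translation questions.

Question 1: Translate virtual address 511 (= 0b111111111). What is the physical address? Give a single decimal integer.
Answer: 711

Derivation:
vaddr = 511 = 0b111111111
Split: l1_idx=7, l2_idx=7, offset=7
L1[7] = 1
L2[1][7] = 88
paddr = 88 * 8 + 7 = 711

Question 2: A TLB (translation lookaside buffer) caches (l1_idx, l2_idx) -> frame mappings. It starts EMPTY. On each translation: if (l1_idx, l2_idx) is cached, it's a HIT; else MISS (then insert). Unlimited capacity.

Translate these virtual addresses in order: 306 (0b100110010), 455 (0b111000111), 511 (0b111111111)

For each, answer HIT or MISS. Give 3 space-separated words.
Answer: MISS MISS MISS

Derivation:
vaddr=306: (4,6) not in TLB -> MISS, insert
vaddr=455: (7,0) not in TLB -> MISS, insert
vaddr=511: (7,7) not in TLB -> MISS, insert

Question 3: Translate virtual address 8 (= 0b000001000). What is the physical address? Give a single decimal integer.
Answer: 792

Derivation:
vaddr = 8 = 0b000001000
Split: l1_idx=0, l2_idx=1, offset=0
L1[0] = 2
L2[2][1] = 99
paddr = 99 * 8 + 0 = 792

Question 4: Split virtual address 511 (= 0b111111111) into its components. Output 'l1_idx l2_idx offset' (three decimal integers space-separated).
Answer: 7 7 7

Derivation:
vaddr = 511 = 0b111111111
  top 3 bits -> l1_idx = 7
  next 3 bits -> l2_idx = 7
  bottom 3 bits -> offset = 7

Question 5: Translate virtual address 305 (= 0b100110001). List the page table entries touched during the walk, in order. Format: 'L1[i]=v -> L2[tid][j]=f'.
vaddr = 305 = 0b100110001
Split: l1_idx=4, l2_idx=6, offset=1

Answer: L1[4]=0 -> L2[0][6]=98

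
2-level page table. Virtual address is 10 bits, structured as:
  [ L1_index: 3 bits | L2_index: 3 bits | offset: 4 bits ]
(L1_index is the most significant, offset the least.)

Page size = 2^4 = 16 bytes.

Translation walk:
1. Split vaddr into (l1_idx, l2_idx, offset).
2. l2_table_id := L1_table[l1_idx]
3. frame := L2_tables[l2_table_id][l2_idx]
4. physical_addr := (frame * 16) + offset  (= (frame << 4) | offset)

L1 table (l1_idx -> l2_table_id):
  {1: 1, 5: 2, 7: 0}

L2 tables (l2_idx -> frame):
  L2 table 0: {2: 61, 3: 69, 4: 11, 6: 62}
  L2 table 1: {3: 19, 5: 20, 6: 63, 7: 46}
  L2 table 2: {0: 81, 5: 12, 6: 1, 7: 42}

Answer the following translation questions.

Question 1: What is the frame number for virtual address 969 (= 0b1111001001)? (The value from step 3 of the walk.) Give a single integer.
vaddr = 969: l1_idx=7, l2_idx=4
L1[7] = 0; L2[0][4] = 11

Answer: 11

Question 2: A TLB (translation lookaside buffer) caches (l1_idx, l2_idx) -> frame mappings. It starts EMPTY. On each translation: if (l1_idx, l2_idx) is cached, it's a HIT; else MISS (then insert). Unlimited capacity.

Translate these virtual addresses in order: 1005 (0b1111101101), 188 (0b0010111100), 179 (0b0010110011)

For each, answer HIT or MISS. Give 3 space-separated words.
vaddr=1005: (7,6) not in TLB -> MISS, insert
vaddr=188: (1,3) not in TLB -> MISS, insert
vaddr=179: (1,3) in TLB -> HIT

Answer: MISS MISS HIT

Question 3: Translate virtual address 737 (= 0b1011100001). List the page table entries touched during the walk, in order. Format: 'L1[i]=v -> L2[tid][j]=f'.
Answer: L1[5]=2 -> L2[2][6]=1

Derivation:
vaddr = 737 = 0b1011100001
Split: l1_idx=5, l2_idx=6, offset=1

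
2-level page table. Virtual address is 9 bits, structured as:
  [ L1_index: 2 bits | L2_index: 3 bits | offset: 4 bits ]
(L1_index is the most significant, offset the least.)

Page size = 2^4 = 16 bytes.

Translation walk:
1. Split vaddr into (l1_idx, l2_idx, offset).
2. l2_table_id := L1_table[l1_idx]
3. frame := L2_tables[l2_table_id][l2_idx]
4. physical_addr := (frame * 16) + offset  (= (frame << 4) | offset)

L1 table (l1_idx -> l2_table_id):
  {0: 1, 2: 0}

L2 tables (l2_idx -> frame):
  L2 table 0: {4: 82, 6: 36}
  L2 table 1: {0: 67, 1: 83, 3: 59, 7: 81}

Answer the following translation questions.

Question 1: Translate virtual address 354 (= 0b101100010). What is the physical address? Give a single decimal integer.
Answer: 578

Derivation:
vaddr = 354 = 0b101100010
Split: l1_idx=2, l2_idx=6, offset=2
L1[2] = 0
L2[0][6] = 36
paddr = 36 * 16 + 2 = 578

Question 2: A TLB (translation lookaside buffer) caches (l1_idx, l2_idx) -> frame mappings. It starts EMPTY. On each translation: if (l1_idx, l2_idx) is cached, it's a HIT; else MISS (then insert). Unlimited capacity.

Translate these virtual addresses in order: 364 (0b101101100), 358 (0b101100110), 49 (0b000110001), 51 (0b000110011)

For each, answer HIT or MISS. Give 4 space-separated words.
vaddr=364: (2,6) not in TLB -> MISS, insert
vaddr=358: (2,6) in TLB -> HIT
vaddr=49: (0,3) not in TLB -> MISS, insert
vaddr=51: (0,3) in TLB -> HIT

Answer: MISS HIT MISS HIT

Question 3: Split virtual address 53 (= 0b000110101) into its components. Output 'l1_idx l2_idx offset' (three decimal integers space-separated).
Answer: 0 3 5

Derivation:
vaddr = 53 = 0b000110101
  top 2 bits -> l1_idx = 0
  next 3 bits -> l2_idx = 3
  bottom 4 bits -> offset = 5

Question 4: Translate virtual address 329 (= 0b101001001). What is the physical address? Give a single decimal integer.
Answer: 1321

Derivation:
vaddr = 329 = 0b101001001
Split: l1_idx=2, l2_idx=4, offset=9
L1[2] = 0
L2[0][4] = 82
paddr = 82 * 16 + 9 = 1321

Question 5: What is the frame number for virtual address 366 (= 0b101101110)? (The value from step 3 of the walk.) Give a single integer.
Answer: 36

Derivation:
vaddr = 366: l1_idx=2, l2_idx=6
L1[2] = 0; L2[0][6] = 36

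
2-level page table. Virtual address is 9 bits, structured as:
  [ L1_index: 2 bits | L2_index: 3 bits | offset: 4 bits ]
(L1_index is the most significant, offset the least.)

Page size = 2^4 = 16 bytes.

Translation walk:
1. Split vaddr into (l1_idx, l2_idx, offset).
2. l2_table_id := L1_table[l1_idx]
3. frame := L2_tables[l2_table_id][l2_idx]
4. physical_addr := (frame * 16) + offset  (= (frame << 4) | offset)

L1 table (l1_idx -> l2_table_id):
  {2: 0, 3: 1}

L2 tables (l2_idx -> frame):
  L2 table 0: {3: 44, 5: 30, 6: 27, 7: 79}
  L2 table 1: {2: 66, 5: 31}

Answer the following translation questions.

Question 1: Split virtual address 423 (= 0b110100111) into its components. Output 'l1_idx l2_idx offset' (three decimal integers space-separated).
vaddr = 423 = 0b110100111
  top 2 bits -> l1_idx = 3
  next 3 bits -> l2_idx = 2
  bottom 4 bits -> offset = 7

Answer: 3 2 7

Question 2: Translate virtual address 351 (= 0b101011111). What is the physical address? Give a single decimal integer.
vaddr = 351 = 0b101011111
Split: l1_idx=2, l2_idx=5, offset=15
L1[2] = 0
L2[0][5] = 30
paddr = 30 * 16 + 15 = 495

Answer: 495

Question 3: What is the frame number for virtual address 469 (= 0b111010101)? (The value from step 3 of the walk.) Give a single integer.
vaddr = 469: l1_idx=3, l2_idx=5
L1[3] = 1; L2[1][5] = 31

Answer: 31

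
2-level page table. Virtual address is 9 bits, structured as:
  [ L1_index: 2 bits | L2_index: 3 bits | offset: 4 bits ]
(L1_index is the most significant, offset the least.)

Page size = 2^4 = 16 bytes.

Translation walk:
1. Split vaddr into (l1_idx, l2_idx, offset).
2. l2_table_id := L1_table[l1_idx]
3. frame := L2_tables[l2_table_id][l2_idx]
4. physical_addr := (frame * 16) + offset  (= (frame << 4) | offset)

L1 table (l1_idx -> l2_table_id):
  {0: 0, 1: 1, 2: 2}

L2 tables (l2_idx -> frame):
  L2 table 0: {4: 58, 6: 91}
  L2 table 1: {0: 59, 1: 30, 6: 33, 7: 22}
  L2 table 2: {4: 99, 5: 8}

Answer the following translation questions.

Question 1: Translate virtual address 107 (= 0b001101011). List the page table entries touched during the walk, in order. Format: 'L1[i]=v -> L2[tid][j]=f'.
Answer: L1[0]=0 -> L2[0][6]=91

Derivation:
vaddr = 107 = 0b001101011
Split: l1_idx=0, l2_idx=6, offset=11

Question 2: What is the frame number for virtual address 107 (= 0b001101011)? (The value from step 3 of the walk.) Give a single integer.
vaddr = 107: l1_idx=0, l2_idx=6
L1[0] = 0; L2[0][6] = 91

Answer: 91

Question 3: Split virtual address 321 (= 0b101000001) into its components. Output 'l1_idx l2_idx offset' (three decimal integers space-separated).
vaddr = 321 = 0b101000001
  top 2 bits -> l1_idx = 2
  next 3 bits -> l2_idx = 4
  bottom 4 bits -> offset = 1

Answer: 2 4 1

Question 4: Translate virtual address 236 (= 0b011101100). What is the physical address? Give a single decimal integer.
vaddr = 236 = 0b011101100
Split: l1_idx=1, l2_idx=6, offset=12
L1[1] = 1
L2[1][6] = 33
paddr = 33 * 16 + 12 = 540

Answer: 540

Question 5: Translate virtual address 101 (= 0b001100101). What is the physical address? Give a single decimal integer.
vaddr = 101 = 0b001100101
Split: l1_idx=0, l2_idx=6, offset=5
L1[0] = 0
L2[0][6] = 91
paddr = 91 * 16 + 5 = 1461

Answer: 1461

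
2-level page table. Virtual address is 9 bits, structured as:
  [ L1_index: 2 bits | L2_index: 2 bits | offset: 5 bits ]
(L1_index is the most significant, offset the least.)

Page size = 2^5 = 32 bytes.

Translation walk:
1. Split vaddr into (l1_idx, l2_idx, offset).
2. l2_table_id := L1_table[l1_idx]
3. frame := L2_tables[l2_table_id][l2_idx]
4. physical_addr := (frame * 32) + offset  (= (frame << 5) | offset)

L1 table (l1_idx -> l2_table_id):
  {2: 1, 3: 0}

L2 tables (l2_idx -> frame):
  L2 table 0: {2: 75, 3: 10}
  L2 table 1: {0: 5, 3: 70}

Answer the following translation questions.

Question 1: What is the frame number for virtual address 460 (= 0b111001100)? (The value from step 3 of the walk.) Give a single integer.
vaddr = 460: l1_idx=3, l2_idx=2
L1[3] = 0; L2[0][2] = 75

Answer: 75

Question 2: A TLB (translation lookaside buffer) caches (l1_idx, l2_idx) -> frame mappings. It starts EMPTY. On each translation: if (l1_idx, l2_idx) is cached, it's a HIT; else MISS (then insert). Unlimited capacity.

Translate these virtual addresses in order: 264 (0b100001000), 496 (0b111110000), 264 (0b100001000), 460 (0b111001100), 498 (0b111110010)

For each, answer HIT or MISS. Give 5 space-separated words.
vaddr=264: (2,0) not in TLB -> MISS, insert
vaddr=496: (3,3) not in TLB -> MISS, insert
vaddr=264: (2,0) in TLB -> HIT
vaddr=460: (3,2) not in TLB -> MISS, insert
vaddr=498: (3,3) in TLB -> HIT

Answer: MISS MISS HIT MISS HIT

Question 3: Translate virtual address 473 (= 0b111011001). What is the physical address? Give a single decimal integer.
vaddr = 473 = 0b111011001
Split: l1_idx=3, l2_idx=2, offset=25
L1[3] = 0
L2[0][2] = 75
paddr = 75 * 32 + 25 = 2425

Answer: 2425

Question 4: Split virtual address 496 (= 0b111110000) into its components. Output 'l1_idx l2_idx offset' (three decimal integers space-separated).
Answer: 3 3 16

Derivation:
vaddr = 496 = 0b111110000
  top 2 bits -> l1_idx = 3
  next 2 bits -> l2_idx = 3
  bottom 5 bits -> offset = 16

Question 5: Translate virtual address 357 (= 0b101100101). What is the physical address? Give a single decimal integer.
Answer: 2245

Derivation:
vaddr = 357 = 0b101100101
Split: l1_idx=2, l2_idx=3, offset=5
L1[2] = 1
L2[1][3] = 70
paddr = 70 * 32 + 5 = 2245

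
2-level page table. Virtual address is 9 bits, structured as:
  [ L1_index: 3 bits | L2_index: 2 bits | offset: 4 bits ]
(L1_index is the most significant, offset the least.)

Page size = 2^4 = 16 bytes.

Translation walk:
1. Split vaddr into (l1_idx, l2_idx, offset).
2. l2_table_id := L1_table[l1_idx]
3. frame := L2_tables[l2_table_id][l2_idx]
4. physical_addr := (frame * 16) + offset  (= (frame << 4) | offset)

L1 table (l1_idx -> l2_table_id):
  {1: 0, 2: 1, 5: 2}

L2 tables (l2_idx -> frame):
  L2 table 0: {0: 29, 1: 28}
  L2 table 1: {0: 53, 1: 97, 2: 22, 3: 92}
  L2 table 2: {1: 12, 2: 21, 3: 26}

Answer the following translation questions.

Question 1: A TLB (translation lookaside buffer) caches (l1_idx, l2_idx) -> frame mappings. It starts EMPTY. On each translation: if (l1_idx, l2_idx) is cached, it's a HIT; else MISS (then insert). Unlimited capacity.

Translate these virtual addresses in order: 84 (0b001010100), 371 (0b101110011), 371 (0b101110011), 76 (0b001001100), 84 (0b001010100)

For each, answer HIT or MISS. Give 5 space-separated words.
vaddr=84: (1,1) not in TLB -> MISS, insert
vaddr=371: (5,3) not in TLB -> MISS, insert
vaddr=371: (5,3) in TLB -> HIT
vaddr=76: (1,0) not in TLB -> MISS, insert
vaddr=84: (1,1) in TLB -> HIT

Answer: MISS MISS HIT MISS HIT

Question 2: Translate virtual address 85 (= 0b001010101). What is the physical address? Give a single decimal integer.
vaddr = 85 = 0b001010101
Split: l1_idx=1, l2_idx=1, offset=5
L1[1] = 0
L2[0][1] = 28
paddr = 28 * 16 + 5 = 453

Answer: 453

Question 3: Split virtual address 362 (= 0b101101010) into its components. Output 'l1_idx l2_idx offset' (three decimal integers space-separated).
vaddr = 362 = 0b101101010
  top 3 bits -> l1_idx = 5
  next 2 bits -> l2_idx = 2
  bottom 4 bits -> offset = 10

Answer: 5 2 10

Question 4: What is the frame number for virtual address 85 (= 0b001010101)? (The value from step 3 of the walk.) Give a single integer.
vaddr = 85: l1_idx=1, l2_idx=1
L1[1] = 0; L2[0][1] = 28

Answer: 28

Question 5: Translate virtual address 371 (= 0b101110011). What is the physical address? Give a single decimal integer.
Answer: 419

Derivation:
vaddr = 371 = 0b101110011
Split: l1_idx=5, l2_idx=3, offset=3
L1[5] = 2
L2[2][3] = 26
paddr = 26 * 16 + 3 = 419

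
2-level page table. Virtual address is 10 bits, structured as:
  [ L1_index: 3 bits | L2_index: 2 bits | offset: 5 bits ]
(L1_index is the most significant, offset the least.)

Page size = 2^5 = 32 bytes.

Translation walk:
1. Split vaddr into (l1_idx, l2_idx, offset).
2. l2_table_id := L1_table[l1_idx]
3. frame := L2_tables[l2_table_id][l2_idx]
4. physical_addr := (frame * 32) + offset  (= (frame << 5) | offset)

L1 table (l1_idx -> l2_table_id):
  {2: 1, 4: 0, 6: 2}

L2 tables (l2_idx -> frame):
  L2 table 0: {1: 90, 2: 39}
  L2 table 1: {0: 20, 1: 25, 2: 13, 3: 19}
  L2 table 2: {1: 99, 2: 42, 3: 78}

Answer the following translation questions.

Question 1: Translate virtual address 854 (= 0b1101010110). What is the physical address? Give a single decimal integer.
vaddr = 854 = 0b1101010110
Split: l1_idx=6, l2_idx=2, offset=22
L1[6] = 2
L2[2][2] = 42
paddr = 42 * 32 + 22 = 1366

Answer: 1366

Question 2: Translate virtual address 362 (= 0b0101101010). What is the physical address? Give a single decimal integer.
vaddr = 362 = 0b0101101010
Split: l1_idx=2, l2_idx=3, offset=10
L1[2] = 1
L2[1][3] = 19
paddr = 19 * 32 + 10 = 618

Answer: 618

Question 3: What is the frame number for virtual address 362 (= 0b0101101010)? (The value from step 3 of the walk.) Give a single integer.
Answer: 19

Derivation:
vaddr = 362: l1_idx=2, l2_idx=3
L1[2] = 1; L2[1][3] = 19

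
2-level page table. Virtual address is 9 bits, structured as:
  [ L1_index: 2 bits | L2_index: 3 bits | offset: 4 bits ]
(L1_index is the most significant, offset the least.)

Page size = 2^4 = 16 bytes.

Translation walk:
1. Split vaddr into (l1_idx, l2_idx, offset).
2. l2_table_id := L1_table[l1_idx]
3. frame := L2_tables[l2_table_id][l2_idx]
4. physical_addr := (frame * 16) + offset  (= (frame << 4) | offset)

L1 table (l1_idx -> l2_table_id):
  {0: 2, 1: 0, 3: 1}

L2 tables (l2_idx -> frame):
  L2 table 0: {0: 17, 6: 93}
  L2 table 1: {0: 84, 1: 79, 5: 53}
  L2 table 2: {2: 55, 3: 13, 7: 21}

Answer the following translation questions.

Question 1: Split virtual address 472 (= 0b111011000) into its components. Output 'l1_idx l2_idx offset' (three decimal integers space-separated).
vaddr = 472 = 0b111011000
  top 2 bits -> l1_idx = 3
  next 3 bits -> l2_idx = 5
  bottom 4 bits -> offset = 8

Answer: 3 5 8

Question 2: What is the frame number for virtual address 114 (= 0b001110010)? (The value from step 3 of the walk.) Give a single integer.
vaddr = 114: l1_idx=0, l2_idx=7
L1[0] = 2; L2[2][7] = 21

Answer: 21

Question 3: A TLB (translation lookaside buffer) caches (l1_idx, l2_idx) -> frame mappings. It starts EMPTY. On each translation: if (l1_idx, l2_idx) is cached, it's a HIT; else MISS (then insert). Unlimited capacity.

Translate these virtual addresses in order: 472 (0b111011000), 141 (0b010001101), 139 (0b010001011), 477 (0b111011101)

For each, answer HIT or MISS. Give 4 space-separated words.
Answer: MISS MISS HIT HIT

Derivation:
vaddr=472: (3,5) not in TLB -> MISS, insert
vaddr=141: (1,0) not in TLB -> MISS, insert
vaddr=139: (1,0) in TLB -> HIT
vaddr=477: (3,5) in TLB -> HIT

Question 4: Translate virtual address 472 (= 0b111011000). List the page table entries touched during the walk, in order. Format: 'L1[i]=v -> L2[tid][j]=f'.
Answer: L1[3]=1 -> L2[1][5]=53

Derivation:
vaddr = 472 = 0b111011000
Split: l1_idx=3, l2_idx=5, offset=8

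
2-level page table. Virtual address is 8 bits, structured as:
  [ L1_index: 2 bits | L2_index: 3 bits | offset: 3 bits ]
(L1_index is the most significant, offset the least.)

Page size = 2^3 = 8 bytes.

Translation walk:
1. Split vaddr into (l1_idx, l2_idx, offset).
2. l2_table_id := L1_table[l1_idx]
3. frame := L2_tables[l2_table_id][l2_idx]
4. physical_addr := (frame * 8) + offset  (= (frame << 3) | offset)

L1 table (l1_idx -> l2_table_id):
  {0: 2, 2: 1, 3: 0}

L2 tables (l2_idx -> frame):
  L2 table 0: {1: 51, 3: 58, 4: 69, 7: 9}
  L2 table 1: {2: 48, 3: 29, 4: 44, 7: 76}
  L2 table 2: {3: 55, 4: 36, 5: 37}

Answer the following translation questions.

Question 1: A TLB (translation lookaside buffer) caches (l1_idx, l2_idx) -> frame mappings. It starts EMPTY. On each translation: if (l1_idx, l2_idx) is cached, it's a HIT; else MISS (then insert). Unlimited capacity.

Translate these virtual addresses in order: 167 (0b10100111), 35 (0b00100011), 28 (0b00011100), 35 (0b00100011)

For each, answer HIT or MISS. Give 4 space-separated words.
vaddr=167: (2,4) not in TLB -> MISS, insert
vaddr=35: (0,4) not in TLB -> MISS, insert
vaddr=28: (0,3) not in TLB -> MISS, insert
vaddr=35: (0,4) in TLB -> HIT

Answer: MISS MISS MISS HIT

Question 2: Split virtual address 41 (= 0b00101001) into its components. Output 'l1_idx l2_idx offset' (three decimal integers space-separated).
vaddr = 41 = 0b00101001
  top 2 bits -> l1_idx = 0
  next 3 bits -> l2_idx = 5
  bottom 3 bits -> offset = 1

Answer: 0 5 1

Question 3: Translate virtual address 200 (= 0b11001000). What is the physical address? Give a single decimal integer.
Answer: 408

Derivation:
vaddr = 200 = 0b11001000
Split: l1_idx=3, l2_idx=1, offset=0
L1[3] = 0
L2[0][1] = 51
paddr = 51 * 8 + 0 = 408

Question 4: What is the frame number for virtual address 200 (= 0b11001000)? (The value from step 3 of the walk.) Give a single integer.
vaddr = 200: l1_idx=3, l2_idx=1
L1[3] = 0; L2[0][1] = 51

Answer: 51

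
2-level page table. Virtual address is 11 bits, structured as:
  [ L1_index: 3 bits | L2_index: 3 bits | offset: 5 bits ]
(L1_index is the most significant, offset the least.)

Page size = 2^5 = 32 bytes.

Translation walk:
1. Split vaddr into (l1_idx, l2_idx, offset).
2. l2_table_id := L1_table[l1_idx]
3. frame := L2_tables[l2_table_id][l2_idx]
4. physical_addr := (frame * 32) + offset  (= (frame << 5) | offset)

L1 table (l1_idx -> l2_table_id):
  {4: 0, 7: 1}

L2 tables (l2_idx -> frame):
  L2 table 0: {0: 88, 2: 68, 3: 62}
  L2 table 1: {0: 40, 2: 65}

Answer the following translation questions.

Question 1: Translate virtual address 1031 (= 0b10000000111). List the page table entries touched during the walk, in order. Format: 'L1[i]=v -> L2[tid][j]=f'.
Answer: L1[4]=0 -> L2[0][0]=88

Derivation:
vaddr = 1031 = 0b10000000111
Split: l1_idx=4, l2_idx=0, offset=7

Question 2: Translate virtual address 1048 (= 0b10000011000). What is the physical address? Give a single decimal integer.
Answer: 2840

Derivation:
vaddr = 1048 = 0b10000011000
Split: l1_idx=4, l2_idx=0, offset=24
L1[4] = 0
L2[0][0] = 88
paddr = 88 * 32 + 24 = 2840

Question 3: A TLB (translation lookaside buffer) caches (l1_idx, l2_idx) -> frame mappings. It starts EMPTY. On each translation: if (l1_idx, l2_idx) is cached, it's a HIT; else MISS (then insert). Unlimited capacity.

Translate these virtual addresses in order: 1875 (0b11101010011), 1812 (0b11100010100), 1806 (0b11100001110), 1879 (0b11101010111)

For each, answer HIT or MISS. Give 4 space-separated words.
vaddr=1875: (7,2) not in TLB -> MISS, insert
vaddr=1812: (7,0) not in TLB -> MISS, insert
vaddr=1806: (7,0) in TLB -> HIT
vaddr=1879: (7,2) in TLB -> HIT

Answer: MISS MISS HIT HIT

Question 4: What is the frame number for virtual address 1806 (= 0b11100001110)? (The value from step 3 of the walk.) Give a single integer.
Answer: 40

Derivation:
vaddr = 1806: l1_idx=7, l2_idx=0
L1[7] = 1; L2[1][0] = 40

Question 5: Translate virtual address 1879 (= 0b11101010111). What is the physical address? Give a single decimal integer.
vaddr = 1879 = 0b11101010111
Split: l1_idx=7, l2_idx=2, offset=23
L1[7] = 1
L2[1][2] = 65
paddr = 65 * 32 + 23 = 2103

Answer: 2103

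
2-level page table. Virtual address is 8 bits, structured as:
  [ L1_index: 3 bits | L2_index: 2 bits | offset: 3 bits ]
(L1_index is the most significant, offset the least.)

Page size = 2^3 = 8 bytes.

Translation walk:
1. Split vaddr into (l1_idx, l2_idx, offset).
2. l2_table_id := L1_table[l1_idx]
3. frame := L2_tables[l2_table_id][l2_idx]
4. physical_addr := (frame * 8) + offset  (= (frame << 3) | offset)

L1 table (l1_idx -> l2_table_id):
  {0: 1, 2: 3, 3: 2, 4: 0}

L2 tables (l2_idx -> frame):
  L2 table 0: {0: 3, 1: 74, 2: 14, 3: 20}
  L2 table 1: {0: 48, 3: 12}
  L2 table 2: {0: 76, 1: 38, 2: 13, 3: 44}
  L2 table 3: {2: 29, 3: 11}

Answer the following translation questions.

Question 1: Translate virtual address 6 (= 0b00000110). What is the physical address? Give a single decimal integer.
vaddr = 6 = 0b00000110
Split: l1_idx=0, l2_idx=0, offset=6
L1[0] = 1
L2[1][0] = 48
paddr = 48 * 8 + 6 = 390

Answer: 390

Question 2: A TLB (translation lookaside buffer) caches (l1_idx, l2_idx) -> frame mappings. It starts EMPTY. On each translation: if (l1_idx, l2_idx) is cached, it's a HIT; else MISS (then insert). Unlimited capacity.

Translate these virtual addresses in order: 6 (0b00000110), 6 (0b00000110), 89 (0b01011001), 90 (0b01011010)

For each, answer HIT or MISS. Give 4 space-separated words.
vaddr=6: (0,0) not in TLB -> MISS, insert
vaddr=6: (0,0) in TLB -> HIT
vaddr=89: (2,3) not in TLB -> MISS, insert
vaddr=90: (2,3) in TLB -> HIT

Answer: MISS HIT MISS HIT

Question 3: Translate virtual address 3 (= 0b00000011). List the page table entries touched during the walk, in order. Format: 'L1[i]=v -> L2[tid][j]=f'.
Answer: L1[0]=1 -> L2[1][0]=48

Derivation:
vaddr = 3 = 0b00000011
Split: l1_idx=0, l2_idx=0, offset=3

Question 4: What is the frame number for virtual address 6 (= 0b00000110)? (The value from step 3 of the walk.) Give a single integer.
vaddr = 6: l1_idx=0, l2_idx=0
L1[0] = 1; L2[1][0] = 48

Answer: 48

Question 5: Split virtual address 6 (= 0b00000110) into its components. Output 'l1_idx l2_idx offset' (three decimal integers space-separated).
Answer: 0 0 6

Derivation:
vaddr = 6 = 0b00000110
  top 3 bits -> l1_idx = 0
  next 2 bits -> l2_idx = 0
  bottom 3 bits -> offset = 6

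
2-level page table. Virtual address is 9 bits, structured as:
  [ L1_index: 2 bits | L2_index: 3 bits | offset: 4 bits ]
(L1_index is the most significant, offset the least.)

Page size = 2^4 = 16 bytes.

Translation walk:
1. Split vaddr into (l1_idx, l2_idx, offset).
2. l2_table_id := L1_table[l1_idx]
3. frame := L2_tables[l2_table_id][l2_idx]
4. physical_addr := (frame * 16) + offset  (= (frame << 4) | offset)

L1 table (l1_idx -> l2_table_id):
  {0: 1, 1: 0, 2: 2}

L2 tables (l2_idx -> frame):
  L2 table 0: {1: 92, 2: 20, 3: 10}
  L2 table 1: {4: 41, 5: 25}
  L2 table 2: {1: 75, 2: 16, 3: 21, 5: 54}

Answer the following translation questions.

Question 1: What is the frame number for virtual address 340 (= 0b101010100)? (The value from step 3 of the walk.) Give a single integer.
Answer: 54

Derivation:
vaddr = 340: l1_idx=2, l2_idx=5
L1[2] = 2; L2[2][5] = 54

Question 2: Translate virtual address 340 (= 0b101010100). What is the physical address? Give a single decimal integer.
Answer: 868

Derivation:
vaddr = 340 = 0b101010100
Split: l1_idx=2, l2_idx=5, offset=4
L1[2] = 2
L2[2][5] = 54
paddr = 54 * 16 + 4 = 868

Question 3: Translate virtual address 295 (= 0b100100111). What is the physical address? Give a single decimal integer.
Answer: 263

Derivation:
vaddr = 295 = 0b100100111
Split: l1_idx=2, l2_idx=2, offset=7
L1[2] = 2
L2[2][2] = 16
paddr = 16 * 16 + 7 = 263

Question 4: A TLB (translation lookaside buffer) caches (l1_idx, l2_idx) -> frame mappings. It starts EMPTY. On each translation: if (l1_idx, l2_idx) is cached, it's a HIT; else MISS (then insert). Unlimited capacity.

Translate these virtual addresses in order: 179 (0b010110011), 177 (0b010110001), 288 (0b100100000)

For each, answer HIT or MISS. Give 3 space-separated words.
Answer: MISS HIT MISS

Derivation:
vaddr=179: (1,3) not in TLB -> MISS, insert
vaddr=177: (1,3) in TLB -> HIT
vaddr=288: (2,2) not in TLB -> MISS, insert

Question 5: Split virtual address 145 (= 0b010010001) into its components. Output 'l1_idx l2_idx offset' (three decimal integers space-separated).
vaddr = 145 = 0b010010001
  top 2 bits -> l1_idx = 1
  next 3 bits -> l2_idx = 1
  bottom 4 bits -> offset = 1

Answer: 1 1 1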